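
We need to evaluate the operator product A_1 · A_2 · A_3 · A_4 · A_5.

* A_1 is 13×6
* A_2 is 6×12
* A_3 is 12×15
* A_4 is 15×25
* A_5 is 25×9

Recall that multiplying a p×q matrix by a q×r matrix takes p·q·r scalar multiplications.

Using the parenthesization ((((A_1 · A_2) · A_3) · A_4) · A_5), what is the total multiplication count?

11076

(A_1 · A_2): 13×6 by 6×12 → 13×12, cost 13·6·12 = 936
((A_1 · A_2) · A_3): 13×12 by 12×15 → 13×15, cost 13·12·15 = 2340; cumulative 3276
(((A_1 · A_2) · A_3) · A_4): 13×15 by 15×25 → 13×25, cost 13·15·25 = 4875; cumulative 8151
((((A_1 · A_2) · A_3) · A_4) · A_5): 13×25 by 25×9 → 13×9, cost 13·25·9 = 2925; cumulative 11076
Total: 11076 scalar multiplications.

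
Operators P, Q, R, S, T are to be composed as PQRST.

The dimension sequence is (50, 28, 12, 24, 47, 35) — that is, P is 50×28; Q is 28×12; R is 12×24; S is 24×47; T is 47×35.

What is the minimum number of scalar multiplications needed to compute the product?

Adjacent pairs: PQ = 50·28·12 = 16800; QR = 28·12·24 = 8064; RS = 12·24·47 = 13536; ST = 24·47·35 = 39480.
Length 3: P..R: k=1: 0+8064+50·28·24=41664; k=2: 16800+0+50·12·24=31200 → min 31200 | Q..S: k=2: 0+13536+28·12·47=29328; k=3: 8064+0+28·24·47=39648 → min 29328 | R..T: k=3: 0+39480+12·24·35=49560; k=4: 13536+0+12·47·35=33276 → min 33276.
Length 4: P..S: k=1: 0+29328+50·28·47=95128; k=2: 16800+13536+50·12·47=58536; k=3: 31200+0+50·24·47=87600 → min 58536 | Q..T: k=2: 0+33276+28·12·35=45036; k=3: 8064+39480+28·24·35=71064; k=4: 29328+0+28·47·35=75388 → min 45036.
Length 5: P..T: k=1: 0+45036+50·28·35=94036; k=2: 16800+33276+50·12·35=71076; k=3: 31200+39480+50·24·35=112680; k=4: 58536+0+50·47·35=140786 → min 71076.
Optimal order: ((PQ)((RS)T)) with cost 71076.

71076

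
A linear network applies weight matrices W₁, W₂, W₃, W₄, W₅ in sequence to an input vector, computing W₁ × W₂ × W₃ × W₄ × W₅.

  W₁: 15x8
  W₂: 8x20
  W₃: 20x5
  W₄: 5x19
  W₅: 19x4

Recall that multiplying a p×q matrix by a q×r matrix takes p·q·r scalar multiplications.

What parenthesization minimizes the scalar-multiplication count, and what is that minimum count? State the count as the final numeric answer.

1820

Adjacent pairs: W₁W₂ = 15·8·20 = 2400; W₂W₃ = 8·20·5 = 800; W₃W₄ = 20·5·19 = 1900; W₄W₅ = 5·19·4 = 380.
Length 3: W₁..W₃: k=1: 0+800+15·8·5=1400; k=2: 2400+0+15·20·5=3900 → min 1400 | W₂..W₄: k=2: 0+1900+8·20·19=4940; k=3: 800+0+8·5·19=1560 → min 1560 | W₃..W₅: k=3: 0+380+20·5·4=780; k=4: 1900+0+20·19·4=3420 → min 780.
Length 4: W₁..W₄: k=1: 0+1560+15·8·19=3840; k=2: 2400+1900+15·20·19=10000; k=3: 1400+0+15·5·19=2825 → min 2825 | W₂..W₅: k=2: 0+780+8·20·4=1420; k=3: 800+380+8·5·4=1340; k=4: 1560+0+8·19·4=2168 → min 1340.
Length 5: W₁..W₅: k=1: 0+1340+15·8·4=1820; k=2: 2400+780+15·20·4=4380; k=3: 1400+380+15·5·4=2080; k=4: 2825+0+15·19·4=3965 → min 1820.
Optimal parenthesization: (W₁ × ((W₂ × W₃) × (W₄ × W₅))) with cost 1820.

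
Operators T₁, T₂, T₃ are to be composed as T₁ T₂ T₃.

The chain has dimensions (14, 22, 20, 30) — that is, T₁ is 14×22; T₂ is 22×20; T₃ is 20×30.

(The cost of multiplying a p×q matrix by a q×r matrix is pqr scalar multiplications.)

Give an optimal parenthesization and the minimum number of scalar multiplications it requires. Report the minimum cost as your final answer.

(T₁ (T₂ T₃)): cost 22440.
((T₁ T₂) T₃): cost 14560.
Optimal: ((T₁ T₂) T₃) with cost 14560.

14560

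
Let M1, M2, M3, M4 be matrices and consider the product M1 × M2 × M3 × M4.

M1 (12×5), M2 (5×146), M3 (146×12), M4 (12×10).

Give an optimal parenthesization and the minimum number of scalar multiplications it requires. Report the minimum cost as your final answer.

9960

Adjacent pairs: M1M2 = 12·5·146 = 8760; M2M3 = 5·146·12 = 8760; M3M4 = 146·12·10 = 17520.
Length 3: M1..M3: k=1: 0+8760+12·5·12=9480; k=2: 8760+0+12·146·12=29784 → min 9480 | M2..M4: k=2: 0+17520+5·146·10=24820; k=3: 8760+0+5·12·10=9360 → min 9360.
Length 4: M1..M4: k=1: 0+9360+12·5·10=9960; k=2: 8760+17520+12·146·10=43800; k=3: 9480+0+12·12·10=10920 → min 9960.
Optimal parenthesization: (M1 × ((M2 × M3) × M4)) with cost 9960.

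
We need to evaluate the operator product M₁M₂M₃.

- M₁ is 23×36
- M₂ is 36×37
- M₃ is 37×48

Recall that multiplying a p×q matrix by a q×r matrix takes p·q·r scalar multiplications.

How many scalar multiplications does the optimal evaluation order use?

Order (M₁(M₂M₃)): (M₂M₃): 36×37 by 37×48 → 36×48, cost 36·37·48 = 63936; (M₁(M₂M₃)): 23×36 by 36×48 → 23×48, cost 23·36·48 = 39744; cumulative 103680. Total 103680.
Order ((M₁M₂)M₃): (M₁M₂): 23×36 by 36×37 → 23×37, cost 23·36·37 = 30636; ((M₁M₂)M₃): 23×37 by 37×48 → 23×48, cost 23·37·48 = 40848; cumulative 71484. Total 71484.
Minimum: 71484.

71484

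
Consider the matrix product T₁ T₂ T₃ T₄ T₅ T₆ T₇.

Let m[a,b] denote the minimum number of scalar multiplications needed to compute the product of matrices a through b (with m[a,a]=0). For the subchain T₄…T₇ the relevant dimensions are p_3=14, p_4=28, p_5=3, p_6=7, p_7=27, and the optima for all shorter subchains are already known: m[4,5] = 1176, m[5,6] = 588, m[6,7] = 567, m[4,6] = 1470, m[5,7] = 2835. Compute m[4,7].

m[4,7] = min over k∈[4,6] of m[4,k]+m[k+1,7]+p_{3}·p_k·p_{7}.
k=4: 0 + 2835 + 14·28·27 = 13419; k=5: 1176 + 567 + 14·3·27 = 2877; k=6: 1470 + 0 + 14·7·27 = 4116.
Minimum: 2877 at k=5.

2877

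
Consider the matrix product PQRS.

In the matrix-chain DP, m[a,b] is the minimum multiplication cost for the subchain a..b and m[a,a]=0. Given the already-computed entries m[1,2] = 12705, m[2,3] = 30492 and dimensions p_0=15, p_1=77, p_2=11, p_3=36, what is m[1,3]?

m[1,3] = min over k∈[1,2] of m[1,k]+m[k+1,3]+p_{0}·p_k·p_{3}.
k=1: 0 + 30492 + 15·77·36 = 72072; k=2: 12705 + 0 + 15·11·36 = 18645.
Minimum: 18645 at k=2.

18645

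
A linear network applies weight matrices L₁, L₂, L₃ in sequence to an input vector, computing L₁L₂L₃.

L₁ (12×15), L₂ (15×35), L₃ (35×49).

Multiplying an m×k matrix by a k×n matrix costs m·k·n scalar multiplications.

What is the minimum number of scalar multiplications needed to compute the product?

Order (L₁(L₂L₃)): (L₂L₃): 15×35 by 35×49 → 15×49, cost 15·35·49 = 25725; (L₁(L₂L₃)): 12×15 by 15×49 → 12×49, cost 12·15·49 = 8820; cumulative 34545. Total 34545.
Order ((L₁L₂)L₃): (L₁L₂): 12×15 by 15×35 → 12×35, cost 12·15·35 = 6300; ((L₁L₂)L₃): 12×35 by 35×49 → 12×49, cost 12·35·49 = 20580; cumulative 26880. Total 26880.
Minimum: 26880.

26880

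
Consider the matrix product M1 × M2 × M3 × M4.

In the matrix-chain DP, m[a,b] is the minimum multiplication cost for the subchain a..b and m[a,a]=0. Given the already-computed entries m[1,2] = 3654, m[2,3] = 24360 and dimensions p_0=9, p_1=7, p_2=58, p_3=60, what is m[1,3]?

m[1,3] = min over k∈[1,2] of m[1,k]+m[k+1,3]+p_{0}·p_k·p_{3}.
k=1: 0 + 24360 + 9·7·60 = 28140; k=2: 3654 + 0 + 9·58·60 = 34974.
Minimum: 28140 at k=1.

28140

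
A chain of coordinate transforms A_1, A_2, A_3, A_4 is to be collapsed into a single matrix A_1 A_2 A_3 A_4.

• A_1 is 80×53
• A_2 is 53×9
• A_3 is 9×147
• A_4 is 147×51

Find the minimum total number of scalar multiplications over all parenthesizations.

142353

Adjacent pairs: A_1A_2 = 80·53·9 = 38160; A_2A_3 = 53·9·147 = 70119; A_3A_4 = 9·147·51 = 67473.
Length 3: A_1..A_3: k=1: 0+70119+80·53·147=693399; k=2: 38160+0+80·9·147=144000 → min 144000 | A_2..A_4: k=2: 0+67473+53·9·51=91800; k=3: 70119+0+53·147·51=467460 → min 91800.
Length 4: A_1..A_4: k=1: 0+91800+80·53·51=308040; k=2: 38160+67473+80·9·51=142353; k=3: 144000+0+80·147·51=743760 → min 142353.
Optimal order: ((A_1 A_2) (A_3 A_4)) with cost 142353.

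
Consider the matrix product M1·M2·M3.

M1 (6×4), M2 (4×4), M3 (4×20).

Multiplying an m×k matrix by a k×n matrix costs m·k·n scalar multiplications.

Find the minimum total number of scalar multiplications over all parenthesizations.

Order (M1·(M2·M3)): (M2·M3): 4×4 by 4×20 → 4×20, cost 4·4·20 = 320; (M1·(M2·M3)): 6×4 by 4×20 → 6×20, cost 6·4·20 = 480; cumulative 800. Total 800.
Order ((M1·M2)·M3): (M1·M2): 6×4 by 4×4 → 6×4, cost 6·4·4 = 96; ((M1·M2)·M3): 6×4 by 4×20 → 6×20, cost 6·4·20 = 480; cumulative 576. Total 576.
Minimum: 576.

576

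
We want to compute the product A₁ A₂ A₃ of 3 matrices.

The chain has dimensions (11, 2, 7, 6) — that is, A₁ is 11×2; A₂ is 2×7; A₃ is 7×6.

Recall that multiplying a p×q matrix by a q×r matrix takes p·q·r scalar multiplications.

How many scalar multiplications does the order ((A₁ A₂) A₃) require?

616

(A₁ A₂): 11×2 by 2×7 → 11×7, cost 11·2·7 = 154
((A₁ A₂) A₃): 11×7 by 7×6 → 11×6, cost 11·7·6 = 462; cumulative 616
Total: 616 scalar multiplications.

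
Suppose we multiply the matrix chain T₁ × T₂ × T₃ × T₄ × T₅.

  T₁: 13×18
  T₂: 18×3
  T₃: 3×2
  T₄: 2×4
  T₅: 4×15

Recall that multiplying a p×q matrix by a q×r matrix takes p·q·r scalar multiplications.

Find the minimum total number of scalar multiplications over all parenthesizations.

1086

Adjacent pairs: T₁T₂ = 13·18·3 = 702; T₂T₃ = 18·3·2 = 108; T₃T₄ = 3·2·4 = 24; T₄T₅ = 2·4·15 = 120.
Length 3: T₁..T₃: k=1: 0+108+13·18·2=576; k=2: 702+0+13·3·2=780 → min 576 | T₂..T₄: k=2: 0+24+18·3·4=240; k=3: 108+0+18·2·4=252 → min 240 | T₃..T₅: k=3: 0+120+3·2·15=210; k=4: 24+0+3·4·15=204 → min 204.
Length 4: T₁..T₄: k=1: 0+240+13·18·4=1176; k=2: 702+24+13·3·4=882; k=3: 576+0+13·2·4=680 → min 680 | T₂..T₅: k=2: 0+204+18·3·15=1014; k=3: 108+120+18·2·15=768; k=4: 240+0+18·4·15=1320 → min 768.
Length 5: T₁..T₅: k=1: 0+768+13·18·15=4278; k=2: 702+204+13·3·15=1491; k=3: 576+120+13·2·15=1086; k=4: 680+0+13·4·15=1460 → min 1086.
Optimal order: ((T₁ × (T₂ × T₃)) × (T₄ × T₅)) with cost 1086.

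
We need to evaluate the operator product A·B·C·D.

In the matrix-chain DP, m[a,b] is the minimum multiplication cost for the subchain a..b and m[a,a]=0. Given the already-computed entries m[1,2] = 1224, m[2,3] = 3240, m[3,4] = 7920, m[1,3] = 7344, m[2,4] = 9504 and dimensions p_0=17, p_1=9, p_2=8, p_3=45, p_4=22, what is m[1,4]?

12136

m[1,4] = min over k∈[1,3] of m[1,k]+m[k+1,4]+p_{0}·p_k·p_{4}.
k=1: 0 + 9504 + 17·9·22 = 12870; k=2: 1224 + 7920 + 17·8·22 = 12136; k=3: 7344 + 0 + 17·45·22 = 24174.
Minimum: 12136 at k=2.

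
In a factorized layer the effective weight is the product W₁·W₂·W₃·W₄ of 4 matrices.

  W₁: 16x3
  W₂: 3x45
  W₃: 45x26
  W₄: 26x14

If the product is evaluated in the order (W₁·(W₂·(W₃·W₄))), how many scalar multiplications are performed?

18942

(W₃·W₄): 45×26 by 26×14 → 45×14, cost 45·26·14 = 16380
(W₂·(W₃·W₄)): 3×45 by 45×14 → 3×14, cost 3·45·14 = 1890; cumulative 18270
(W₁·(W₂·(W₃·W₄))): 16×3 by 3×14 → 16×14, cost 16·3·14 = 672; cumulative 18942
Total: 18942 scalar multiplications.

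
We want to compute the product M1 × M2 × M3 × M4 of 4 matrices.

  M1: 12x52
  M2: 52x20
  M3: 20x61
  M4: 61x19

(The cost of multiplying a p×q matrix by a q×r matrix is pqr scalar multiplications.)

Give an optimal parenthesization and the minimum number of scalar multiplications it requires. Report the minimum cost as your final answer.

Adjacent pairs: M1M2 = 12·52·20 = 12480; M2M3 = 52·20·61 = 63440; M3M4 = 20·61·19 = 23180.
Length 3: M1..M3: k=1: 0+63440+12·52·61=101504; k=2: 12480+0+12·20·61=27120 → min 27120 | M2..M4: k=2: 0+23180+52·20·19=42940; k=3: 63440+0+52·61·19=123708 → min 42940.
Length 4: M1..M4: k=1: 0+42940+12·52·19=54796; k=2: 12480+23180+12·20·19=40220; k=3: 27120+0+12·61·19=41028 → min 40220.
Optimal parenthesization: ((M1 × M2) × (M3 × M4)) with cost 40220.

40220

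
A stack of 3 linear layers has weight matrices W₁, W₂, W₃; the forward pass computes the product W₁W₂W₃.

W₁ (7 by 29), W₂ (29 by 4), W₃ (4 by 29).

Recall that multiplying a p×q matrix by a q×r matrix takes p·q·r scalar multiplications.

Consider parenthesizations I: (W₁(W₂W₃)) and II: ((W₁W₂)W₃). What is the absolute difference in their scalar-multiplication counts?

7627

Order I = (W₁(W₂W₃)): (W₂W₃): 29×4 by 4×29 → 29×29, cost 29·4·29 = 3364; (W₁(W₂W₃)): 7×29 by 29×29 → 7×29, cost 7·29·29 = 5887; cumulative 9251. Total 9251.
Order II = ((W₁W₂)W₃): (W₁W₂): 7×29 by 29×4 → 7×4, cost 7·29·4 = 812; ((W₁W₂)W₃): 7×4 by 4×29 → 7×29, cost 7·4·29 = 812; cumulative 1624. Total 1624.
Difference: |9251 − 1624| = 7627.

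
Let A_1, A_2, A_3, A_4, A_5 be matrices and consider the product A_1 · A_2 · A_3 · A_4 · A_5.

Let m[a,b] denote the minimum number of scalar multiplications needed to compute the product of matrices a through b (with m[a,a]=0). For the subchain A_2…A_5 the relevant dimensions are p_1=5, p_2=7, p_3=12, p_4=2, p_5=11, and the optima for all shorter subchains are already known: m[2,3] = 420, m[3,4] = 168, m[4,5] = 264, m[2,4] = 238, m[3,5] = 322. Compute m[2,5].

348

m[2,5] = min over k∈[2,4] of m[2,k]+m[k+1,5]+p_{1}·p_k·p_{5}.
k=2: 0 + 322 + 5·7·11 = 707; k=3: 420 + 264 + 5·12·11 = 1344; k=4: 238 + 0 + 5·2·11 = 348.
Minimum: 348 at k=4.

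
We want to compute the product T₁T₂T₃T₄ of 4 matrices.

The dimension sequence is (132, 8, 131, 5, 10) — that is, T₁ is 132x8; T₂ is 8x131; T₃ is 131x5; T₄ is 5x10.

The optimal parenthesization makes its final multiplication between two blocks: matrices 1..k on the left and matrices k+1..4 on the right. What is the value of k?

Adjacent pairs: T₁T₂ = 132·8·131 = 138336; T₂T₃ = 8·131·5 = 5240; T₃T₄ = 131·5·10 = 6550.
Length 3: T₁..T₃: k=1: 0+5240+132·8·5=10520; k=2: 138336+0+132·131·5=224796 → min 10520 | T₂..T₄: k=2: 0+6550+8·131·10=17030; k=3: 5240+0+8·5·10=5640 → min 5640.
Top-level splits: k=1: (T₁..T₁)·(T₂..T₄) → 0+5640+132·8·10 = 16200; k=2: (T₁..T₂)·(T₃..T₄) → 138336+6550+132·131·10 = 317806; k=3: (T₁..T₃)·(T₄..T₄) → 10520+0+132·5·10 = 17120.
Best split is after T₁, i.e. k = 1.

1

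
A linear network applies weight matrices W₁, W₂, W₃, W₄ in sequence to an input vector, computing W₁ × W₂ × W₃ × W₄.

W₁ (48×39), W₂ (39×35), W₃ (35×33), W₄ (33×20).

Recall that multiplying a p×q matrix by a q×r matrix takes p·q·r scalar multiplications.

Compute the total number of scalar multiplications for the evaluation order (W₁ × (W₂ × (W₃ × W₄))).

87840

(W₃ × W₄): 35×33 by 33×20 → 35×20, cost 35·33·20 = 23100
(W₂ × (W₃ × W₄)): 39×35 by 35×20 → 39×20, cost 39·35·20 = 27300; cumulative 50400
(W₁ × (W₂ × (W₃ × W₄))): 48×39 by 39×20 → 48×20, cost 48·39·20 = 37440; cumulative 87840
Total: 87840 scalar multiplications.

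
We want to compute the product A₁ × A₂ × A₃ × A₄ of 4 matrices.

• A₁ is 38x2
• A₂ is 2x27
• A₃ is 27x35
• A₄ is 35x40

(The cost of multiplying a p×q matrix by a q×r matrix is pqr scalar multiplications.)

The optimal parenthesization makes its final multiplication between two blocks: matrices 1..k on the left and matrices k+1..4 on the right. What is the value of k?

Adjacent pairs: A₁A₂ = 38·2·27 = 2052; A₂A₃ = 2·27·35 = 1890; A₃A₄ = 27·35·40 = 37800.
Length 3: A₁..A₃: k=1: 0+1890+38·2·35=4550; k=2: 2052+0+38·27·35=37962 → min 4550 | A₂..A₄: k=2: 0+37800+2·27·40=39960; k=3: 1890+0+2·35·40=4690 → min 4690.
Top-level splits: k=1: (A₁..A₁)·(A₂..A₄) → 0+4690+38·2·40 = 7730; k=2: (A₁..A₂)·(A₃..A₄) → 2052+37800+38·27·40 = 80892; k=3: (A₁..A₃)·(A₄..A₄) → 4550+0+38·35·40 = 57750.
Best split is after A₁, i.e. k = 1.

1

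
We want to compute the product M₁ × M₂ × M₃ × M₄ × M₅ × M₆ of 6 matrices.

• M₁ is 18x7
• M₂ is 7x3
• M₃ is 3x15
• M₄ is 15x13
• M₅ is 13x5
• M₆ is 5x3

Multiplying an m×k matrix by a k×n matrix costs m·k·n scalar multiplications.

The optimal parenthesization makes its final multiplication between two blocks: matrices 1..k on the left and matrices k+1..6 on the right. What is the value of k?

1

Adjacent pairs: M₁M₂ = 18·7·3 = 378; M₂M₃ = 7·3·15 = 315; M₃M₄ = 3·15·13 = 585; M₄M₅ = 15·13·5 = 975; M₅M₆ = 13·5·3 = 195.
Length 3: M₁..M₃: k=1: 0+315+18·7·15=2205; k=2: 378+0+18·3·15=1188 → min 1188 | M₂..M₄: k=2: 0+585+7·3·13=858; k=3: 315+0+7·15·13=1680 → min 858 | M₃..M₅: k=3: 0+975+3·15·5=1200; k=4: 585+0+3·13·5=780 → min 780 | M₄..M₆: k=4: 0+195+15·13·3=780; k=5: 975+0+15·5·3=1200 → min 780.
Length 4: M₁..M₄: k=1: 0+858+18·7·13=2496; k=2: 378+585+18·3·13=1665; k=3: 1188+0+18·15·13=4698 → min 1665 | M₂..M₅: k=2: 0+780+7·3·5=885; k=3: 315+975+7·15·5=1815; k=4: 858+0+7·13·5=1313 → min 885 | M₃..M₆: k=3: 0+780+3·15·3=915; k=4: 585+195+3·13·3=897; k=5: 780+0+3·5·3=825 → min 825.
Length 5: M₁..M₅: k=1: 0+885+18·7·5=1515; k=2: 378+780+18·3·5=1428; k=3: 1188+975+18·15·5=3513; k=4: 1665+0+18·13·5=2835 → min 1428 | M₂..M₆: k=2: 0+825+7·3·3=888; k=3: 315+780+7·15·3=1410; k=4: 858+195+7·13·3=1326; k=5: 885+0+7·5·3=990 → min 888.
Top-level splits: k=1: (M₁..M₁)·(M₂..M₆) → 0+888+18·7·3 = 1266; k=2: (M₁..M₂)·(M₃..M₆) → 378+825+18·3·3 = 1365; k=3: (M₁..M₃)·(M₄..M₆) → 1188+780+18·15·3 = 2778; k=4: (M₁..M₄)·(M₅..M₆) → 1665+195+18·13·3 = 2562; k=5: (M₁..M₅)·(M₆..M₆) → 1428+0+18·5·3 = 1698.
Best split is after M₁, i.e. k = 1.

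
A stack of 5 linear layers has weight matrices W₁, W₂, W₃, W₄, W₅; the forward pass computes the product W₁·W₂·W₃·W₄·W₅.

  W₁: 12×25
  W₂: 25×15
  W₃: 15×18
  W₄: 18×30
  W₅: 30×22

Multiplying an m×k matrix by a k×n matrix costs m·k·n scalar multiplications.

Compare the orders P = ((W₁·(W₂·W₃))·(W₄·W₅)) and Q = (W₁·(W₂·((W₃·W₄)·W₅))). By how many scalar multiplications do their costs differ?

4068

Order P = ((W₁·(W₂·W₃))·(W₄·W₅)): (W₂·W₃): 25×15 by 15×18 → 25×18, cost 25·15·18 = 6750; (W₁·(W₂·W₃)): 12×25 by 25×18 → 12×18, cost 12·25·18 = 5400; cumulative 12150; (W₄·W₅): 18×30 by 30×22 → 18×22, cost 18·30·22 = 11880; ((W₁·(W₂·W₃))·(W₄·W₅)): 12×18 by 18×22 → 12×22, cost 12·18·22 = 4752; cumulative 28782. Total 28782.
Order Q = (W₁·(W₂·((W₃·W₄)·W₅))): (W₃·W₄): 15×18 by 18×30 → 15×30, cost 15·18·30 = 8100; ((W₃·W₄)·W₅): 15×30 by 30×22 → 15×22, cost 15·30·22 = 9900; cumulative 18000; (W₂·((W₃·W₄)·W₅)): 25×15 by 15×22 → 25×22, cost 25·15·22 = 8250; cumulative 26250; (W₁·(W₂·((W₃·W₄)·W₅))): 12×25 by 25×22 → 12×22, cost 12·25·22 = 6600; cumulative 32850. Total 32850.
Difference: |28782 − 32850| = 4068.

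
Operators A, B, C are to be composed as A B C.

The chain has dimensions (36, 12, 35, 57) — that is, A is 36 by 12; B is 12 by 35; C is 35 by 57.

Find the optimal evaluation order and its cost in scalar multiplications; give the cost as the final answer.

48564

(A (B C)): cost 48564.
((A B) C): cost 86940.
Optimal: (A (B C)) with cost 48564.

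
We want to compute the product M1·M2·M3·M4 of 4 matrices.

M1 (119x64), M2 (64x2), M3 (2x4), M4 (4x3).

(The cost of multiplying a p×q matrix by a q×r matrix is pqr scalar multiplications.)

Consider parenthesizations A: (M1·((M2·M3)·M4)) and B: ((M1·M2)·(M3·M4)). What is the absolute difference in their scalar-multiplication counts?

8158

Order A = (M1·((M2·M3)·M4)): (M2·M3): 64×2 by 2×4 → 64×4, cost 64·2·4 = 512; ((M2·M3)·M4): 64×4 by 4×3 → 64×3, cost 64·4·3 = 768; cumulative 1280; (M1·((M2·M3)·M4)): 119×64 by 64×3 → 119×3, cost 119·64·3 = 22848; cumulative 24128. Total 24128.
Order B = ((M1·M2)·(M3·M4)): (M1·M2): 119×64 by 64×2 → 119×2, cost 119·64·2 = 15232; (M3·M4): 2×4 by 4×3 → 2×3, cost 2·4·3 = 24; ((M1·M2)·(M3·M4)): 119×2 by 2×3 → 119×3, cost 119·2·3 = 714; cumulative 15970. Total 15970.
Difference: |24128 − 15970| = 8158.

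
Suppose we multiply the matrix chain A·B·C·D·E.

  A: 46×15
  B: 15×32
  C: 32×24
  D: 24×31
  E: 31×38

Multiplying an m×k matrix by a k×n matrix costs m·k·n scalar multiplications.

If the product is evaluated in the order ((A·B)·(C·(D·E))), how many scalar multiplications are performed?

(A·B): 46×15 by 15×32 → 46×32, cost 46·15·32 = 22080
(D·E): 24×31 by 31×38 → 24×38, cost 24·31·38 = 28272
(C·(D·E)): 32×24 by 24×38 → 32×38, cost 32·24·38 = 29184; cumulative 57456
((A·B)·(C·(D·E))): 46×32 by 32×38 → 46×38, cost 46·32·38 = 55936; cumulative 135472
Total: 135472 scalar multiplications.

135472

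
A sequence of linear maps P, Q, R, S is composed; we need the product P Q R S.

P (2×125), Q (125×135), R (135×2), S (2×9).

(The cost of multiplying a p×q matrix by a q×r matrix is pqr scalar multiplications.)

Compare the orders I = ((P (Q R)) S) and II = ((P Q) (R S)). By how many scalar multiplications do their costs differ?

4324

Order I = ((P (Q R)) S): (Q R): 125×135 by 135×2 → 125×2, cost 125·135·2 = 33750; (P (Q R)): 2×125 by 125×2 → 2×2, cost 2·125·2 = 500; cumulative 34250; ((P (Q R)) S): 2×2 by 2×9 → 2×9, cost 2·2·9 = 36; cumulative 34286. Total 34286.
Order II = ((P Q) (R S)): (P Q): 2×125 by 125×135 → 2×135, cost 2·125·135 = 33750; (R S): 135×2 by 2×9 → 135×9, cost 135·2·9 = 2430; ((P Q) (R S)): 2×135 by 135×9 → 2×9, cost 2·135·9 = 2430; cumulative 38610. Total 38610.
Difference: |34286 − 38610| = 4324.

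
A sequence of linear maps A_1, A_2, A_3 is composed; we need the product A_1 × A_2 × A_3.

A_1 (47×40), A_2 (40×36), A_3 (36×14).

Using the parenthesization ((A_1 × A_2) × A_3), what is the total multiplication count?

91368

(A_1 × A_2): 47×40 by 40×36 → 47×36, cost 47·40·36 = 67680
((A_1 × A_2) × A_3): 47×36 by 36×14 → 47×14, cost 47·36·14 = 23688; cumulative 91368
Total: 91368 scalar multiplications.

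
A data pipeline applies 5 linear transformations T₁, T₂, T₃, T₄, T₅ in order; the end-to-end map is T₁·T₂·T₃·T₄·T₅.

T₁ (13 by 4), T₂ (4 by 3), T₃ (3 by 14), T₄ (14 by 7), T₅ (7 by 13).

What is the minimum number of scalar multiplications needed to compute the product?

1230

Adjacent pairs: T₁T₂ = 13·4·3 = 156; T₂T₃ = 4·3·14 = 168; T₃T₄ = 3·14·7 = 294; T₄T₅ = 14·7·13 = 1274.
Length 3: T₁..T₃: k=1: 0+168+13·4·14=896; k=2: 156+0+13·3·14=702 → min 702 | T₂..T₄: k=2: 0+294+4·3·7=378; k=3: 168+0+4·14·7=560 → min 378 | T₃..T₅: k=3: 0+1274+3·14·13=1820; k=4: 294+0+3·7·13=567 → min 567.
Length 4: T₁..T₄: k=1: 0+378+13·4·7=742; k=2: 156+294+13·3·7=723; k=3: 702+0+13·14·7=1976 → min 723 | T₂..T₅: k=2: 0+567+4·3·13=723; k=3: 168+1274+4·14·13=2170; k=4: 378+0+4·7·13=742 → min 723.
Length 5: T₁..T₅: k=1: 0+723+13·4·13=1399; k=2: 156+567+13·3·13=1230; k=3: 702+1274+13·14·13=4342; k=4: 723+0+13·7·13=1906 → min 1230.
Optimal order: ((T₁·T₂)·((T₃·T₄)·T₅)) with cost 1230.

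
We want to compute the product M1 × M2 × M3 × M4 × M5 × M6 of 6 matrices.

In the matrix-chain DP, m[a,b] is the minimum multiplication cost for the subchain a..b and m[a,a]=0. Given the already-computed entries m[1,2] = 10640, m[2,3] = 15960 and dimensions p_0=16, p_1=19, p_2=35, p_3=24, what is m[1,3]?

23256

m[1,3] = min over k∈[1,2] of m[1,k]+m[k+1,3]+p_{0}·p_k·p_{3}.
k=1: 0 + 15960 + 16·19·24 = 23256; k=2: 10640 + 0 + 16·35·24 = 24080.
Minimum: 23256 at k=1.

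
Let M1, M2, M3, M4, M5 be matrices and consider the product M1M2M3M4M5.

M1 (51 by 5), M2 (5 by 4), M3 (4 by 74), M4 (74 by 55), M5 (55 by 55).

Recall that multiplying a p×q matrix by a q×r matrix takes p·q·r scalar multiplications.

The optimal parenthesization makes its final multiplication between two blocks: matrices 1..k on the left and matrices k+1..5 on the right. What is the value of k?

Adjacent pairs: M1M2 = 51·5·4 = 1020; M2M3 = 5·4·74 = 1480; M3M4 = 4·74·55 = 16280; M4M5 = 74·55·55 = 223850.
Length 3: M1..M3: k=1: 0+1480+51·5·74=20350; k=2: 1020+0+51·4·74=16116 → min 16116 | M2..M4: k=2: 0+16280+5·4·55=17380; k=3: 1480+0+5·74·55=21830 → min 17380 | M3..M5: k=3: 0+223850+4·74·55=240130; k=4: 16280+0+4·55·55=28380 → min 28380.
Length 4: M1..M4: k=1: 0+17380+51·5·55=31405; k=2: 1020+16280+51·4·55=28520; k=3: 16116+0+51·74·55=223686 → min 28520 | M2..M5: k=2: 0+28380+5·4·55=29480; k=3: 1480+223850+5·74·55=245680; k=4: 17380+0+5·55·55=32505 → min 29480.
Top-level splits: k=1: (M1..M1)·(M2..M5) → 0+29480+51·5·55 = 43505; k=2: (M1..M2)·(M3..M5) → 1020+28380+51·4·55 = 40620; k=3: (M1..M3)·(M4..M5) → 16116+223850+51·74·55 = 447536; k=4: (M1..M4)·(M5..M5) → 28520+0+51·55·55 = 182795.
Best split is after M2, i.e. k = 2.

2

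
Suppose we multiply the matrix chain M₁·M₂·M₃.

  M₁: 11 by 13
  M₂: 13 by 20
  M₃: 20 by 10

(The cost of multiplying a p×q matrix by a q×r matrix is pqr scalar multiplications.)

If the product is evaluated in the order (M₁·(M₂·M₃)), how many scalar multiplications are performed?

(M₂·M₃): 13×20 by 20×10 → 13×10, cost 13·20·10 = 2600
(M₁·(M₂·M₃)): 11×13 by 13×10 → 11×10, cost 11·13·10 = 1430; cumulative 4030
Total: 4030 scalar multiplications.

4030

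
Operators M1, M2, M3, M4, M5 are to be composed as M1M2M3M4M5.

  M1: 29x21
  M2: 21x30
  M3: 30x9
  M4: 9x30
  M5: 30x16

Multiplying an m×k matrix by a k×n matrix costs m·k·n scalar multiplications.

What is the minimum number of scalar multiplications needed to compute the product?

Adjacent pairs: M1M2 = 29·21·30 = 18270; M2M3 = 21·30·9 = 5670; M3M4 = 30·9·30 = 8100; M4M5 = 9·30·16 = 4320.
Length 3: M1..M3: k=1: 0+5670+29·21·9=11151; k=2: 18270+0+29·30·9=26100 → min 11151 | M2..M4: k=2: 0+8100+21·30·30=27000; k=3: 5670+0+21·9·30=11340 → min 11340 | M3..M5: k=3: 0+4320+30·9·16=8640; k=4: 8100+0+30·30·16=22500 → min 8640.
Length 4: M1..M4: k=1: 0+11340+29·21·30=29610; k=2: 18270+8100+29·30·30=52470; k=3: 11151+0+29·9·30=18981 → min 18981 | M2..M5: k=2: 0+8640+21·30·16=18720; k=3: 5670+4320+21·9·16=13014; k=4: 11340+0+21·30·16=21420 → min 13014.
Length 5: M1..M5: k=1: 0+13014+29·21·16=22758; k=2: 18270+8640+29·30·16=40830; k=3: 11151+4320+29·9·16=19647; k=4: 18981+0+29·30·16=32901 → min 19647.
Optimal order: ((M1(M2M3))(M4M5)) with cost 19647.

19647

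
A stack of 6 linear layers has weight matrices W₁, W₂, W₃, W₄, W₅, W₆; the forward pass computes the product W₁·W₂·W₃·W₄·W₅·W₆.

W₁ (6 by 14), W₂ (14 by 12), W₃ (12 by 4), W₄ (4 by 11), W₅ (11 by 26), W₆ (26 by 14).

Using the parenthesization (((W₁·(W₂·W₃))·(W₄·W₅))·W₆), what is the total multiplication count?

4960

(W₂·W₃): 14×12 by 12×4 → 14×4, cost 14·12·4 = 672
(W₁·(W₂·W₃)): 6×14 by 14×4 → 6×4, cost 6·14·4 = 336; cumulative 1008
(W₄·W₅): 4×11 by 11×26 → 4×26, cost 4·11·26 = 1144
((W₁·(W₂·W₃))·(W₄·W₅)): 6×4 by 4×26 → 6×26, cost 6·4·26 = 624; cumulative 2776
(((W₁·(W₂·W₃))·(W₄·W₅))·W₆): 6×26 by 26×14 → 6×14, cost 6·26·14 = 2184; cumulative 4960
Total: 4960 scalar multiplications.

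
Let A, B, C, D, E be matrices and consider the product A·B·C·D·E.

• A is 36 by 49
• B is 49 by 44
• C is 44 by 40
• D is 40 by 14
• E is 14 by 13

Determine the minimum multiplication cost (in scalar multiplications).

81120

Adjacent pairs: AB = 36·49·44 = 77616; BC = 49·44·40 = 86240; CD = 44·40·14 = 24640; DE = 40·14·13 = 7280.
Length 3: A..C: k=1: 0+86240+36·49·40=156800; k=2: 77616+0+36·44·40=140976 → min 140976 | B..D: k=2: 0+24640+49·44·14=54824; k=3: 86240+0+49·40·14=113680 → min 54824 | C..E: k=3: 0+7280+44·40·13=30160; k=4: 24640+0+44·14·13=32648 → min 30160.
Length 4: A..D: k=1: 0+54824+36·49·14=79520; k=2: 77616+24640+36·44·14=124432; k=3: 140976+0+36·40·14=161136 → min 79520 | B..E: k=2: 0+30160+49·44·13=58188; k=3: 86240+7280+49·40·13=119000; k=4: 54824+0+49·14·13=63742 → min 58188.
Length 5: A..E: k=1: 0+58188+36·49·13=81120; k=2: 77616+30160+36·44·13=128368; k=3: 140976+7280+36·40·13=166976; k=4: 79520+0+36·14·13=86072 → min 81120.
Optimal order: (A·(B·(C·(D·E)))) with cost 81120.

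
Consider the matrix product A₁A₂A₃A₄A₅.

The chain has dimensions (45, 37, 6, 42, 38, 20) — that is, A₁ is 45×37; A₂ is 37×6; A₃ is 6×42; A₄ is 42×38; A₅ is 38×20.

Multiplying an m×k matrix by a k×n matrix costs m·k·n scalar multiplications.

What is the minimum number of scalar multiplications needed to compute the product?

29526

Adjacent pairs: A₁A₂ = 45·37·6 = 9990; A₂A₃ = 37·6·42 = 9324; A₃A₄ = 6·42·38 = 9576; A₄A₅ = 42·38·20 = 31920.
Length 3: A₁..A₃: k=1: 0+9324+45·37·42=79254; k=2: 9990+0+45·6·42=21330 → min 21330 | A₂..A₄: k=2: 0+9576+37·6·38=18012; k=3: 9324+0+37·42·38=68376 → min 18012 | A₃..A₅: k=3: 0+31920+6·42·20=36960; k=4: 9576+0+6·38·20=14136 → min 14136.
Length 4: A₁..A₄: k=1: 0+18012+45·37·38=81282; k=2: 9990+9576+45·6·38=29826; k=3: 21330+0+45·42·38=93150 → min 29826 | A₂..A₅: k=2: 0+14136+37·6·20=18576; k=3: 9324+31920+37·42·20=72324; k=4: 18012+0+37·38·20=46132 → min 18576.
Length 5: A₁..A₅: k=1: 0+18576+45·37·20=51876; k=2: 9990+14136+45·6·20=29526; k=3: 21330+31920+45·42·20=91050; k=4: 29826+0+45·38·20=64026 → min 29526.
Optimal order: ((A₁A₂)((A₃A₄)A₅)) with cost 29526.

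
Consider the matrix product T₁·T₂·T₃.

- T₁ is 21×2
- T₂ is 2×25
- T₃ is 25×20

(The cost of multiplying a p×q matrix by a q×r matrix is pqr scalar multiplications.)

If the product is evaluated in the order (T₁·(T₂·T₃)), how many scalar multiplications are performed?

1840

(T₂·T₃): 2×25 by 25×20 → 2×20, cost 2·25·20 = 1000
(T₁·(T₂·T₃)): 21×2 by 2×20 → 21×20, cost 21·2·20 = 840; cumulative 1840
Total: 1840 scalar multiplications.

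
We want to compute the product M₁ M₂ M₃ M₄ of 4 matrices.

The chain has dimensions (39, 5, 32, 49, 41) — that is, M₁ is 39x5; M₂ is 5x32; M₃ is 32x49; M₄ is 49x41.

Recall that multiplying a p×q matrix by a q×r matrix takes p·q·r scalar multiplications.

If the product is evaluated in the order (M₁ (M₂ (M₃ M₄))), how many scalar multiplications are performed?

78843

(M₃ M₄): 32×49 by 49×41 → 32×41, cost 32·49·41 = 64288
(M₂ (M₃ M₄)): 5×32 by 32×41 → 5×41, cost 5·32·41 = 6560; cumulative 70848
(M₁ (M₂ (M₃ M₄))): 39×5 by 5×41 → 39×41, cost 39·5·41 = 7995; cumulative 78843
Total: 78843 scalar multiplications.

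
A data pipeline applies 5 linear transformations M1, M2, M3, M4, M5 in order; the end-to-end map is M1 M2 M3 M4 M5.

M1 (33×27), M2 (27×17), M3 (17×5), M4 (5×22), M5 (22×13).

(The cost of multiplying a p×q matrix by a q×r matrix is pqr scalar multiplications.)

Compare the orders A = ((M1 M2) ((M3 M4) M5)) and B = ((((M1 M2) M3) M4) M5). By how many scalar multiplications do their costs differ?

Order A = ((M1 M2) ((M3 M4) M5)): (M1 M2): 33×27 by 27×17 → 33×17, cost 33·27·17 = 15147; (M3 M4): 17×5 by 5×22 → 17×22, cost 17·5·22 = 1870; ((M3 M4) M5): 17×22 by 22×13 → 17×13, cost 17·22·13 = 4862; cumulative 6732; ((M1 M2) ((M3 M4) M5)): 33×17 by 17×13 → 33×13, cost 33·17·13 = 7293; cumulative 29172. Total 29172.
Order B = ((((M1 M2) M3) M4) M5): (M1 M2): 33×27 by 27×17 → 33×17, cost 33·27·17 = 15147; ((M1 M2) M3): 33×17 by 17×5 → 33×5, cost 33·17·5 = 2805; cumulative 17952; (((M1 M2) M3) M4): 33×5 by 5×22 → 33×22, cost 33·5·22 = 3630; cumulative 21582; ((((M1 M2) M3) M4) M5): 33×22 by 22×13 → 33×13, cost 33·22·13 = 9438; cumulative 31020. Total 31020.
Difference: |29172 − 31020| = 1848.

1848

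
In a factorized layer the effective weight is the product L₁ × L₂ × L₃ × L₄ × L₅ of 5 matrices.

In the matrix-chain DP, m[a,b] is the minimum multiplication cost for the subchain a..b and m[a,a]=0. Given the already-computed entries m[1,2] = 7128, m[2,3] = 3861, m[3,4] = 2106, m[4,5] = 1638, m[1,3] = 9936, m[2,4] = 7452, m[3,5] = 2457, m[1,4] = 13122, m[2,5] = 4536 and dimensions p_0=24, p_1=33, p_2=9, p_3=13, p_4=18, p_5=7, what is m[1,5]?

m[1,5] = min over k∈[1,4] of m[1,k]+m[k+1,5]+p_{0}·p_k·p_{5}.
k=1: 0 + 4536 + 24·33·7 = 10080; k=2: 7128 + 2457 + 24·9·7 = 11097; k=3: 9936 + 1638 + 24·13·7 = 13758; k=4: 13122 + 0 + 24·18·7 = 16146.
Minimum: 10080 at k=1.

10080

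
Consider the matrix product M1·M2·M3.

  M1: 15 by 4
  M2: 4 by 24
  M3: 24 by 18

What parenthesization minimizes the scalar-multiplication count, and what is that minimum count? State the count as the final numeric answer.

2808

(M1·(M2·M3)): cost 2808.
((M1·M2)·M3): cost 7920.
Optimal: (M1·(M2·M3)) with cost 2808.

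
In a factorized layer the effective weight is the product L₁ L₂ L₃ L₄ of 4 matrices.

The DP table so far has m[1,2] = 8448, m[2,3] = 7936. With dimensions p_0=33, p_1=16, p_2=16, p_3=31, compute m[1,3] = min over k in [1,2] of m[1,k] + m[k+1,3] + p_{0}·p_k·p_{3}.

24304

m[1,3] = min over k∈[1,2] of m[1,k]+m[k+1,3]+p_{0}·p_k·p_{3}.
k=1: 0 + 7936 + 33·16·31 = 24304; k=2: 8448 + 0 + 33·16·31 = 24816.
Minimum: 24304 at k=1.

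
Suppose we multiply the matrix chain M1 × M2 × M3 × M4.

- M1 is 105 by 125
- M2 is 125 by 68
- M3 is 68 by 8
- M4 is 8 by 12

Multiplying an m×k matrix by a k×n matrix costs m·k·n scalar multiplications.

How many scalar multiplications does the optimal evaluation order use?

183080

Adjacent pairs: M1M2 = 105·125·68 = 892500; M2M3 = 125·68·8 = 68000; M3M4 = 68·8·12 = 6528.
Length 3: M1..M3: k=1: 0+68000+105·125·8=173000; k=2: 892500+0+105·68·8=949620 → min 173000 | M2..M4: k=2: 0+6528+125·68·12=108528; k=3: 68000+0+125·8·12=80000 → min 80000.
Length 4: M1..M4: k=1: 0+80000+105·125·12=237500; k=2: 892500+6528+105·68·12=984708; k=3: 173000+0+105·8·12=183080 → min 183080.
Optimal order: ((M1 × (M2 × M3)) × M4) with cost 183080.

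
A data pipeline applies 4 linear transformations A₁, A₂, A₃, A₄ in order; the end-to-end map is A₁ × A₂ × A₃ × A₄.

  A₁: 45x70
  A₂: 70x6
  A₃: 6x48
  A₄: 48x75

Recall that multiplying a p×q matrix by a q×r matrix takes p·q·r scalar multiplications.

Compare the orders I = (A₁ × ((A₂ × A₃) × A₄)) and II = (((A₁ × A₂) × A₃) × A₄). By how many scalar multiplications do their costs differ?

314550

Order I = (A₁ × ((A₂ × A₃) × A₄)): (A₂ × A₃): 70×6 by 6×48 → 70×48, cost 70·6·48 = 20160; ((A₂ × A₃) × A₄): 70×48 by 48×75 → 70×75, cost 70·48·75 = 252000; cumulative 272160; (A₁ × ((A₂ × A₃) × A₄)): 45×70 by 70×75 → 45×75, cost 45·70·75 = 236250; cumulative 508410. Total 508410.
Order II = (((A₁ × A₂) × A₃) × A₄): (A₁ × A₂): 45×70 by 70×6 → 45×6, cost 45·70·6 = 18900; ((A₁ × A₂) × A₃): 45×6 by 6×48 → 45×48, cost 45·6·48 = 12960; cumulative 31860; (((A₁ × A₂) × A₃) × A₄): 45×48 by 48×75 → 45×75, cost 45·48·75 = 162000; cumulative 193860. Total 193860.
Difference: |508410 − 193860| = 314550.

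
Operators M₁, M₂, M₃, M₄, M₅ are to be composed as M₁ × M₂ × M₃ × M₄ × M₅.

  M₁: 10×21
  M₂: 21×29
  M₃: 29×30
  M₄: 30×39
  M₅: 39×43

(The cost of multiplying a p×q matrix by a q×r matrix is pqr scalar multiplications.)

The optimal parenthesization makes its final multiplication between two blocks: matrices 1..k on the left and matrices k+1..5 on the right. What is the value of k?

Adjacent pairs: M₁M₂ = 10·21·29 = 6090; M₂M₃ = 21·29·30 = 18270; M₃M₄ = 29·30·39 = 33930; M₄M₅ = 30·39·43 = 50310.
Length 3: M₁..M₃: k=1: 0+18270+10·21·30=24570; k=2: 6090+0+10·29·30=14790 → min 14790 | M₂..M₄: k=2: 0+33930+21·29·39=57681; k=3: 18270+0+21·30·39=42840 → min 42840 | M₃..M₅: k=3: 0+50310+29·30·43=87720; k=4: 33930+0+29·39·43=82563 → min 82563.
Length 4: M₁..M₄: k=1: 0+42840+10·21·39=51030; k=2: 6090+33930+10·29·39=51330; k=3: 14790+0+10·30·39=26490 → min 26490 | M₂..M₅: k=2: 0+82563+21·29·43=108750; k=3: 18270+50310+21·30·43=95670; k=4: 42840+0+21·39·43=78057 → min 78057.
Top-level splits: k=1: (M₁..M₁)·(M₂..M₅) → 0+78057+10·21·43 = 87087; k=2: (M₁..M₂)·(M₃..M₅) → 6090+82563+10·29·43 = 101123; k=3: (M₁..M₃)·(M₄..M₅) → 14790+50310+10·30·43 = 78000; k=4: (M₁..M₄)·(M₅..M₅) → 26490+0+10·39·43 = 43260.
Best split is after M₄, i.e. k = 4.

4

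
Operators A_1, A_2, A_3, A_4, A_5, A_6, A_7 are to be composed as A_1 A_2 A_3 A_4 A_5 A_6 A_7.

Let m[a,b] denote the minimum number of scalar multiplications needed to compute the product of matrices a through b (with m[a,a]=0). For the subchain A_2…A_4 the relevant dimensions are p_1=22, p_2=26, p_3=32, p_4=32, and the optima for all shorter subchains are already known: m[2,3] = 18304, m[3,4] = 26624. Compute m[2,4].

m[2,4] = min over k∈[2,3] of m[2,k]+m[k+1,4]+p_{1}·p_k·p_{4}.
k=2: 0 + 26624 + 22·26·32 = 44928; k=3: 18304 + 0 + 22·32·32 = 40832.
Minimum: 40832 at k=3.

40832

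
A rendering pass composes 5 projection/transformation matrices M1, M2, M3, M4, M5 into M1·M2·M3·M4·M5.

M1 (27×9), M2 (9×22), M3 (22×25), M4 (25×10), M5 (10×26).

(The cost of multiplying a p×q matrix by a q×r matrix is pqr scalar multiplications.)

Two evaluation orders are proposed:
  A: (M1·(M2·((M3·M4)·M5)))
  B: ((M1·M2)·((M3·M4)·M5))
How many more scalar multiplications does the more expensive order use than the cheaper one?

9324

Order A = (M1·(M2·((M3·M4)·M5))): (M3·M4): 22×25 by 25×10 → 22×10, cost 22·25·10 = 5500; ((M3·M4)·M5): 22×10 by 10×26 → 22×26, cost 22·10·26 = 5720; cumulative 11220; (M2·((M3·M4)·M5)): 9×22 by 22×26 → 9×26, cost 9·22·26 = 5148; cumulative 16368; (M1·(M2·((M3·M4)·M5))): 27×9 by 9×26 → 27×26, cost 27·9·26 = 6318; cumulative 22686. Total 22686.
Order B = ((M1·M2)·((M3·M4)·M5)): (M1·M2): 27×9 by 9×22 → 27×22, cost 27·9·22 = 5346; (M3·M4): 22×25 by 25×10 → 22×10, cost 22·25·10 = 5500; ((M3·M4)·M5): 22×10 by 10×26 → 22×26, cost 22·10·26 = 5720; cumulative 11220; ((M1·M2)·((M3·M4)·M5)): 27×22 by 22×26 → 27×26, cost 27·22·26 = 15444; cumulative 32010. Total 32010.
Difference: |22686 − 32010| = 9324.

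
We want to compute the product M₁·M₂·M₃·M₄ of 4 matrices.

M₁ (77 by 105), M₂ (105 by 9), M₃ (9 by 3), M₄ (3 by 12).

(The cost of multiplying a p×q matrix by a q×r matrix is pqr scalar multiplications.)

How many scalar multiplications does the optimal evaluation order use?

Adjacent pairs: M₁M₂ = 77·105·9 = 72765; M₂M₃ = 105·9·3 = 2835; M₃M₄ = 9·3·12 = 324.
Length 3: M₁..M₃: k=1: 0+2835+77·105·3=27090; k=2: 72765+0+77·9·3=74844 → min 27090 | M₂..M₄: k=2: 0+324+105·9·12=11664; k=3: 2835+0+105·3·12=6615 → min 6615.
Length 4: M₁..M₄: k=1: 0+6615+77·105·12=103635; k=2: 72765+324+77·9·12=81405; k=3: 27090+0+77·3·12=29862 → min 29862.
Optimal order: ((M₁·(M₂·M₃))·M₄) with cost 29862.

29862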